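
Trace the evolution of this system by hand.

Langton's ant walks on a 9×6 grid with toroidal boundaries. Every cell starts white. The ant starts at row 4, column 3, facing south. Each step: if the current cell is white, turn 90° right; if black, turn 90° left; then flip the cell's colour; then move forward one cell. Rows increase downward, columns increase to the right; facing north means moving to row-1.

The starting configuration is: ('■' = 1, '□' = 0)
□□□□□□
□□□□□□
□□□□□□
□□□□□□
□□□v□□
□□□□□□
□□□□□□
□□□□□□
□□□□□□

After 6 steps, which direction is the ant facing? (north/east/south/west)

0) □□□□□□
□□□□□□
□□□□□□
□□□□□□
□□□v□□
□□□□□□
□□□□□□
□□□□□□
□□□□□□
1) □□□□□□
□□□□□□
□□□□□□
□□□□□□
□□<■□□
□□□□□□
□□□□□□
□□□□□□
□□□□□□
2) □□□□□□
□□□□□□
□□□□□□
□□^□□□
□□■■□□
□□□□□□
□□□□□□
□□□□□□
□□□□□□
3) □□□□□□
□□□□□□
□□□□□□
□□■>□□
□□■■□□
□□□□□□
□□□□□□
□□□□□□
□□□□□□
4) □□□□□□
□□□□□□
□□□□□□
□□■■□□
□□■v□□
□□□□□□
□□□□□□
□□□□□□
□□□□□□
5) □□□□□□
□□□□□□
□□□□□□
□□■■□□
□□■□>□
□□□□□□
□□□□□□
□□□□□□
□□□□□□
6) □□□□□□
□□□□□□
□□□□□□
□□■■□□
□□■□■□
□□□□v□
□□□□□□
□□□□□□
□□□□□□

south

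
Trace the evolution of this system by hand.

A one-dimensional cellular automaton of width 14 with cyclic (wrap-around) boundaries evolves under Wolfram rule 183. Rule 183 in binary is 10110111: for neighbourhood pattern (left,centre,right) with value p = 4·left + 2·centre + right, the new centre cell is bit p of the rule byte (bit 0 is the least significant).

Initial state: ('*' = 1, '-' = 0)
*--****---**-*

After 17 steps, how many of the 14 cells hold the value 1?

12

step 0: *--****---**-*
step 1: -**-**-***--*-
step 2: *--*--*-*-****
step 3: -*********-***
step 4: *-*******-*-*-
step 5: **-*****-*****
step 6: *-*-***-*-****
step 7: -***-*-***-***
step 8: *-*-***-*-*-*-
step 9: ****-*-*******
step 10: ***-***-******
step 11: **-*-*-*-*****
step 12: *-*******-****
step 13: -*-*****-*-***
step 14: ***-***-***-*-
step 15: -*-*-*-*-*-***
step 16: ***********-*-
step 17: -*********-***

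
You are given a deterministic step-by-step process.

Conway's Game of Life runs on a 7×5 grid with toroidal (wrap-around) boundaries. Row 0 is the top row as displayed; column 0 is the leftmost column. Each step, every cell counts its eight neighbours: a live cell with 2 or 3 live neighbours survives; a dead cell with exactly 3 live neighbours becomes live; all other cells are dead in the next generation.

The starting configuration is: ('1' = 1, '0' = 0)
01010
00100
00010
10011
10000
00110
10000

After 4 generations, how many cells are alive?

12

t=0: 01010
00100
00010
10011
10000
00110
10000
t=1: 01100
00110
00110
10010
11100
01001
01011
t=2: 11001
00000
01000
10010
00110
00001
01011
t=3: 01111
01000
00000
01011
00110
10001
01110
t=4: 00001
11010
10100
00011
01100
10001
00000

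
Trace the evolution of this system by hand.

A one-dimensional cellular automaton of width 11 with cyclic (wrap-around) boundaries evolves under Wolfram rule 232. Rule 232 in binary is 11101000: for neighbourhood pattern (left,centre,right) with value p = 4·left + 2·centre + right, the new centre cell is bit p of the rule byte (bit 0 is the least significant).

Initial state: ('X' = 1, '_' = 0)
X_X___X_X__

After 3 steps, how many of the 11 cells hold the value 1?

0

gen 0: X_X___X_X__
gen 1: _X_____X___
gen 2: ___________
gen 3: ___________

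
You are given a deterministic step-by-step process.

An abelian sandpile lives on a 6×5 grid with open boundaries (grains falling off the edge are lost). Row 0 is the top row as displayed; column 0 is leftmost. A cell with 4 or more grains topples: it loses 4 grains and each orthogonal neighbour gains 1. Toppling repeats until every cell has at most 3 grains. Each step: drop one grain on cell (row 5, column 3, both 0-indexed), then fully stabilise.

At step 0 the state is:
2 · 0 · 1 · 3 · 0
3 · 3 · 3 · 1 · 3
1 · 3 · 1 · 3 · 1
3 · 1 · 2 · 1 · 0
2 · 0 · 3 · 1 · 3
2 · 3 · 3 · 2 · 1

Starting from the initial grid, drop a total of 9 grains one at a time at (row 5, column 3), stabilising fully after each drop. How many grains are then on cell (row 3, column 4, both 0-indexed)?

1

gen 0: 2 · 0 · 1 · 3 · 0
3 · 3 · 3 · 1 · 3
1 · 3 · 1 · 3 · 1
3 · 1 · 2 · 1 · 0
2 · 0 · 3 · 1 · 3
2 · 3 · 3 · 2 · 1
gen 1: 2 · 0 · 1 · 3 · 0
3 · 3 · 3 · 1 · 3
1 · 3 · 1 · 3 · 1
3 · 1 · 2 · 1 · 0
2 · 0 · 3 · 1 · 3
2 · 3 · 3 · 3 · 1
gen 2: 2 · 0 · 1 · 3 · 0
3 · 3 · 3 · 1 · 3
1 · 3 · 1 · 3 · 1
3 · 1 · 3 · 1 · 0
2 · 2 · 0 · 3 · 3
3 · 0 · 2 · 1 · 2
gen 3: 2 · 0 · 1 · 3 · 0
3 · 3 · 3 · 1 · 3
1 · 3 · 1 · 3 · 1
3 · 1 · 3 · 1 · 0
2 · 2 · 0 · 3 · 3
3 · 0 · 2 · 2 · 2
gen 4: 2 · 0 · 1 · 3 · 0
3 · 3 · 3 · 1 · 3
1 · 3 · 1 · 3 · 1
3 · 1 · 3 · 1 · 0
2 · 2 · 0 · 3 · 3
3 · 0 · 2 · 3 · 2
gen 5: 2 · 0 · 1 · 3 · 0
3 · 3 · 3 · 1 · 3
1 · 3 · 1 · 3 · 1
3 · 1 · 3 · 2 · 1
2 · 2 · 1 · 1 · 1
3 · 0 · 3 · 2 · 0
gen 6: 2 · 0 · 1 · 3 · 0
3 · 3 · 3 · 1 · 3
1 · 3 · 1 · 3 · 1
3 · 1 · 3 · 2 · 1
2 · 2 · 1 · 1 · 1
3 · 0 · 3 · 3 · 0
gen 7: 2 · 0 · 1 · 3 · 0
3 · 3 · 3 · 1 · 3
1 · 3 · 1 · 3 · 1
3 · 1 · 3 · 2 · 1
2 · 2 · 2 · 2 · 1
3 · 1 · 0 · 1 · 1
gen 8: 2 · 0 · 1 · 3 · 0
3 · 3 · 3 · 1 · 3
1 · 3 · 1 · 3 · 1
3 · 1 · 3 · 2 · 1
2 · 2 · 2 · 2 · 1
3 · 1 · 0 · 2 · 1
gen 9: 2 · 0 · 1 · 3 · 0
3 · 3 · 3 · 1 · 3
1 · 3 · 1 · 3 · 1
3 · 1 · 3 · 2 · 1
2 · 2 · 2 · 2 · 1
3 · 1 · 0 · 3 · 1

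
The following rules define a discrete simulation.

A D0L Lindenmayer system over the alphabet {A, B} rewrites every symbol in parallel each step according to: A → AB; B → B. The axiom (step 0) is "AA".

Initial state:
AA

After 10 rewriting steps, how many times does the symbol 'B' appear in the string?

20

0) AA
1) ABAB
2) ABBABB
3) ABBBABBB
4) ABBBBABBBB
5) ABBBBBABBBBB
6) ABBBBBBABBBBBB
7) ABBBBBBBABBBBBBB
8) ABBBBBBBBABBBBBBBB
9) ABBBBBBBBBABBBBBBBBB
10) ABBBBBBBBBBABBBBBBBBBB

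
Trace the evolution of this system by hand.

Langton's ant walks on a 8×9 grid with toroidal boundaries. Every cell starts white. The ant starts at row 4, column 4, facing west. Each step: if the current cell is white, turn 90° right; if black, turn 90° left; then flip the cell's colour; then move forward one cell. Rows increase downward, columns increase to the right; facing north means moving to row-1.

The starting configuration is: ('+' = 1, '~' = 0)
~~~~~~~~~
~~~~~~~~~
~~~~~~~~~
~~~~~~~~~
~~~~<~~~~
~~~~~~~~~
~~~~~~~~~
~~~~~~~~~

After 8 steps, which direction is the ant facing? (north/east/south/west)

east

gen 0: ~~~~~~~~~
~~~~~~~~~
~~~~~~~~~
~~~~~~~~~
~~~~<~~~~
~~~~~~~~~
~~~~~~~~~
~~~~~~~~~
gen 1: ~~~~~~~~~
~~~~~~~~~
~~~~~~~~~
~~~~^~~~~
~~~~+~~~~
~~~~~~~~~
~~~~~~~~~
~~~~~~~~~
gen 2: ~~~~~~~~~
~~~~~~~~~
~~~~~~~~~
~~~~+>~~~
~~~~+~~~~
~~~~~~~~~
~~~~~~~~~
~~~~~~~~~
gen 3: ~~~~~~~~~
~~~~~~~~~
~~~~~~~~~
~~~~++~~~
~~~~+v~~~
~~~~~~~~~
~~~~~~~~~
~~~~~~~~~
gen 4: ~~~~~~~~~
~~~~~~~~~
~~~~~~~~~
~~~~++~~~
~~~~<+~~~
~~~~~~~~~
~~~~~~~~~
~~~~~~~~~
gen 5: ~~~~~~~~~
~~~~~~~~~
~~~~~~~~~
~~~~++~~~
~~~~~+~~~
~~~~v~~~~
~~~~~~~~~
~~~~~~~~~
gen 6: ~~~~~~~~~
~~~~~~~~~
~~~~~~~~~
~~~~++~~~
~~~~~+~~~
~~~<+~~~~
~~~~~~~~~
~~~~~~~~~
gen 7: ~~~~~~~~~
~~~~~~~~~
~~~~~~~~~
~~~~++~~~
~~~^~+~~~
~~~++~~~~
~~~~~~~~~
~~~~~~~~~
gen 8: ~~~~~~~~~
~~~~~~~~~
~~~~~~~~~
~~~~++~~~
~~~+>+~~~
~~~++~~~~
~~~~~~~~~
~~~~~~~~~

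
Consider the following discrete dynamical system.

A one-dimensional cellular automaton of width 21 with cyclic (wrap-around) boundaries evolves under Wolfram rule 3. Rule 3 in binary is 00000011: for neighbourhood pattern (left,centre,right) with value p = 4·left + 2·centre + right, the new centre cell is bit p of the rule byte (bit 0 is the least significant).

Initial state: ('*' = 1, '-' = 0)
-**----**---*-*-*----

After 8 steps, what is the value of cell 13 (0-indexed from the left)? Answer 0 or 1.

step 0: -**----**---*-*-*----
step 1: *---***---**------***
step 2: --**----**---*****---
step 3: **---***---**------**
step 4: ---**----**---*****--
step 5: ***---***---**------*
step 6: ----**----**---*****-
step 7: ****---***---**------
step 8: -----**----**---*****

0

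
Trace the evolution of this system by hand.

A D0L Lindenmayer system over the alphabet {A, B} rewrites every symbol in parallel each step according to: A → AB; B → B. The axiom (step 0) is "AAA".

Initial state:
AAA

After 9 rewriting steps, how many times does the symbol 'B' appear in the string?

k=0  AAA
k=1  ABABAB
k=2  ABBABBABB
k=3  ABBBABBBABBB
k=4  ABBBBABBBBABBBB
k=5  ABBBBBABBBBBABBBBB
k=6  ABBBBBBABBBBBBABBBBBB
k=7  ABBBBBBBABBBBBBBABBBBBBB
k=8  ABBBBBBBBABBBBBBBBABBBBBBBB
k=9  ABBBBBBBBBABBBBBBBBBABBBBBBBBB

27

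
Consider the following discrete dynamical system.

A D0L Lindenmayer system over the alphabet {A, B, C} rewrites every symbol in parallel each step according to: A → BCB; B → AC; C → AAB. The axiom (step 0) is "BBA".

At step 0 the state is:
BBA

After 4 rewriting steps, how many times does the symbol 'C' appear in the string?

t=0: BBA
t=1: ACACBCB
t=2: BCBAABBCBAABACAABAC
t=3: ACAABACBCBBCBACACAABACBCBBCBACBCBAABBCBBCBACBCBAAB
t=4: BCBAABBCBBCBACBCBAABACAABACACAABACBCBAABBCBAABBCBBCBACBCBA…ACBCBAABACAABACBCBBCBACACAABACACAABACBCBAABACAABACBCBBCBAC  (len 130)

35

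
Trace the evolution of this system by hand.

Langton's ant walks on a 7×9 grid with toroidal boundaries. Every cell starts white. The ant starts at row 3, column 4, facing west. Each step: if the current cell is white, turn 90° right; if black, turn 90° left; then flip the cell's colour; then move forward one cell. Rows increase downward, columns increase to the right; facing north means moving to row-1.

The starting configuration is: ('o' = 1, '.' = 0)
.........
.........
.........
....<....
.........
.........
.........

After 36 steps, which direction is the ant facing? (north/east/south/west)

east

k=0  .........
.........
.........
....<....
.........
.........
.........
k=1  .........
.........
....^....
....o....
.........
.........
.........
k=2  .........
.........
....o>...
....o....
.........
.........
.........
k=3  .........
.........
....oo...
....ov...
.........
.........
.........
k=4  .........
.........
....oo...
....<o...
.........
.........
.........
k=5  .........
.........
....oo...
.....o...
....v....
.........
.........
k=6  .........
.........
....oo...
.....o...
...<o....
.........
.........
k=7  .........
.........
....oo...
...^.o...
...oo....
.........
.........
k=8  .........
.........
....oo...
...o>o...
...oo....
.........
.........
k=9  .........
.........
....oo...
...ooo...
...ov....
.........
.........
k=10  .........
.........
....oo...
...ooo...
...o.>...
.........
.........
k=11  .........
.........
....oo...
...ooo...
...o.o...
.....v...
.........
k=12  .........
.........
....oo...
...ooo...
...o.o...
....<o...
.........
k=13  .........
.........
....oo...
...ooo...
...o^o...
....oo...
.........
k=14  .........
.........
....oo...
...ooo...
...oo>...
....oo...
.........
k=15  .........
.........
....oo...
...oo^...
...oo....
....oo...
.........
k=16  .........
.........
....oo...
...o<....
...oo....
....oo...
.........
k=17  .........
.........
....oo...
...o.....
...ov....
....oo...
.........
k=18  .........
.........
....oo...
...o.....
...o.>...
....oo...
.........
k=19  .........
.........
....oo...
...o.....
...o.o...
....ov...
.........
k=20  .........
.........
....oo...
...o.....
...o.o...
....o.>..
.........
k=21  .........
.........
....oo...
...o.....
...o.o...
....o.o..
......v..
k=22  .........
.........
....oo...
...o.....
...o.o...
....o.o..
.....<o..
k=23  .........
.........
....oo...
...o.....
...o.o...
....o^o..
.....oo..
k=24  .........
.........
....oo...
...o.....
...o.o...
....oo>..
.....oo..
k=25  .........
.........
....oo...
...o.....
...o.o^..
....oo...
.....oo..
k=26  .........
.........
....oo...
...o.....
...o.oo>.
....oo...
.....oo..
k=27  .........
.........
....oo...
...o.....
...o.ooo.
....oo.v.
.....oo..
k=28  .........
.........
....oo...
...o.....
...o.ooo.
....oo<o.
.....oo..
k=29  .........
.........
....oo...
...o.....
...o.o^o.
....oooo.
.....oo..
k=30  .........
.........
....oo...
...o.....
...o.<.o.
....oooo.
.....oo..
k=31  .........
.........
....oo...
...o.....
...o...o.
....ovoo.
.....oo..
k=32  .........
.........
....oo...
...o.....
...o...o.
....o.>o.
.....oo..
k=33  .........
.........
....oo...
...o.....
...o..^o.
....o..o.
.....oo..
k=34  .........
.........
....oo...
...o.....
...o..o>.
....o..o.
.....oo..
k=35  .........
.........
....oo...
...o...^.
...o..o..
....o..o.
.....oo..
k=36  .........
.........
....oo...
...o...o>
...o..o..
....o..o.
.....oo..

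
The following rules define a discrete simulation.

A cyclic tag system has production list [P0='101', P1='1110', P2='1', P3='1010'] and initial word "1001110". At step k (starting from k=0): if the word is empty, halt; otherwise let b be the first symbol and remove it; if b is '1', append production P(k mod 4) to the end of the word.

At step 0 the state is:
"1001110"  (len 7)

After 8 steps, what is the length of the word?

0) "1001110"  (len 7)
1) "001110101"  (len 9)
2) "01110101"  (len 8)
3) "1110101"  (len 7)
4) "1101011010"  (len 10)
5) "101011010101"  (len 12)
6) "010110101011110"  (len 15)
7) "10110101011110"  (len 14)
8) "01101010111101010"  (len 17)

17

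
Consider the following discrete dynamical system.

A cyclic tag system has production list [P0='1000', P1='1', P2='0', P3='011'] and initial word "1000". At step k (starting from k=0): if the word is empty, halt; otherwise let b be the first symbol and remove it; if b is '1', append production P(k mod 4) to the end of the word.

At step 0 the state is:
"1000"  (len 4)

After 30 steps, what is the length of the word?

gen 0: "1000"  (len 4)
gen 1: "0001000"  (len 7)
gen 2: "001000"  (len 6)
gen 3: "01000"  (len 5)
gen 4: "1000"  (len 4)
gen 5: "0001000"  (len 7)
gen 6: "001000"  (len 6)
gen 7: "01000"  (len 5)
gen 8: "1000"  (len 4)
gen 9: "0001000"  (len 7)
gen 10: "001000"  (len 6)
gen 11: "01000"  (len 5)
gen 12: "1000"  (len 4)
gen 13: "0001000"  (len 7)
gen 14: "001000"  (len 6)
gen 15: "01000"  (len 5)
gen 16: "1000"  (len 4)
gen 17: "0001000"  (len 7)
gen 18: "001000"  (len 6)
gen 19: "01000"  (len 5)
gen 20: "1000"  (len 4)
gen 21: "0001000"  (len 7)
gen 22: "001000"  (len 6)
gen 23: "01000"  (len 5)
gen 24: "1000"  (len 4)
gen 25: "0001000"  (len 7)
gen 26: "001000"  (len 6)
gen 27: "01000"  (len 5)
gen 28: "1000"  (len 4)
gen 29: "0001000"  (len 7)
gen 30: "001000"  (len 6)

6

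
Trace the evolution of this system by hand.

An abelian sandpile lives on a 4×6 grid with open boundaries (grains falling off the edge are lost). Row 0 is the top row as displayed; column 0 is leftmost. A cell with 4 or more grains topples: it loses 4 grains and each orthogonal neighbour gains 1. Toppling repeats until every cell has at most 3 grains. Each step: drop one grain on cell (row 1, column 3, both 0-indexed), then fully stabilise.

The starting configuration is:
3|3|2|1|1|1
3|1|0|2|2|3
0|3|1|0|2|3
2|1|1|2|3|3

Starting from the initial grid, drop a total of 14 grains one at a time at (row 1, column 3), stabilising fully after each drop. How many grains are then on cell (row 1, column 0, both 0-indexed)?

t=0: 3|3|2|1|1|1
3|1|0|2|2|3
0|3|1|0|2|3
2|1|1|2|3|3
t=1: 3|3|2|1|1|1
3|1|0|3|2|3
0|3|1|0|2|3
2|1|1|2|3|3
t=2: 3|3|2|2|1|1
3|1|1|0|3|3
0|3|1|1|2|3
2|1|1|2|3|3
t=3: 3|3|2|2|1|1
3|1|1|1|3|3
0|3|1|1|2|3
2|1|1|2|3|3
t=4: 3|3|2|2|1|1
3|1|1|2|3|3
0|3|1|1|2|3
2|1|1|2|3|3
t=5: 3|3|2|2|1|1
3|1|1|3|3|3
0|3|1|1|2|3
2|1|1|2|3|3
t=6: 3|3|2|3|2|2
3|1|2|1|2|1
0|3|1|3|1|2
2|1|1|3|1|1
t=7: 3|3|2|3|2|2
3|1|2|2|2|1
0|3|1|3|1|2
2|1|1|3|1|1
t=8: 3|3|2|3|2|2
3|1|2|3|2|1
0|3|1|3|1|2
2|1|1|3|1|1
t=9: 3|3|3|0|3|2
3|1|3|2|3|1
0|3|2|1|2|2
2|1|2|0|2|1
t=10: 3|3|3|0|3|2
3|1|3|3|3|1
0|3|2|1|2|2
2|1|2|0|2|1
t=11: 1|2|1|3|0|3
1|1|3|2|1|2
2|1|0|3|3|2
2|2|3|0|2|1
t=12: 1|2|1|3|0|3
1|1|3|3|1|2
2|1|0|3|3|2
2|2|3|0|2|1
t=13: 1|2|3|0|1|3
1|2|0|3|3|2
2|1|2|1|0|3
2|2|3|1|3|1
t=14: 1|2|3|1|2|3
1|2|1|1|0|3
2|1|2|2|1|3
2|2|3|1|3|1

1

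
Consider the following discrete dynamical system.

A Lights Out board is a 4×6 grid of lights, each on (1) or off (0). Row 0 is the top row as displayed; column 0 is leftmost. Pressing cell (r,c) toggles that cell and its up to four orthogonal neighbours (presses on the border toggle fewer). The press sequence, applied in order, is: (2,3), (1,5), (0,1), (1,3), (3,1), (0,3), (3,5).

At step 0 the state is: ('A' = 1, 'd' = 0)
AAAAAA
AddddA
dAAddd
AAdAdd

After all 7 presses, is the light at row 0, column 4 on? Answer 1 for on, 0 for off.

k=0  AAAAAA
AddddA
dAAddd
AAdAdd
k=1  AAAAAA
AddAdA
dAdAAd
AAdddd
k=2  AAAAAd
AddAAd
dAdAAA
AAdddd
k=3  dddAAd
AAdAAd
dAdAAA
AAdddd
k=4  ddddAd
AAAddd
dAddAA
AAdddd
k=5  ddddAd
AAAddd
ddddAA
ddAddd
k=6  ddAAdd
AAAAdd
ddddAA
ddAddd
k=7  ddAAdd
AAAAdd
ddddAd
ddAdAA

0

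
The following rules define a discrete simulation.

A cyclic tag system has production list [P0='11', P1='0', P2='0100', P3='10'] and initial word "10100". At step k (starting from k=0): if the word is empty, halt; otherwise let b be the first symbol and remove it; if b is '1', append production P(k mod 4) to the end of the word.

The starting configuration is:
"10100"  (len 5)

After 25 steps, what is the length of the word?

7

step 0: "10100"  (len 5)
step 1: "010011"  (len 6)
step 2: "10011"  (len 5)
step 3: "00110100"  (len 8)
step 4: "0110100"  (len 7)
step 5: "110100"  (len 6)
step 6: "101000"  (len 6)
step 7: "010000100"  (len 9)
step 8: "10000100"  (len 8)
step 9: "000010011"  (len 9)
step 10: "00010011"  (len 8)
step 11: "0010011"  (len 7)
step 12: "010011"  (len 6)
step 13: "10011"  (len 5)
step 14: "00110"  (len 5)
step 15: "0110"  (len 4)
step 16: "110"  (len 3)
step 17: "1011"  (len 4)
step 18: "0110"  (len 4)
step 19: "110"  (len 3)
step 20: "1010"  (len 4)
step 21: "01011"  (len 5)
step 22: "1011"  (len 4)
step 23: "0110100"  (len 7)
step 24: "110100"  (len 6)
step 25: "1010011"  (len 7)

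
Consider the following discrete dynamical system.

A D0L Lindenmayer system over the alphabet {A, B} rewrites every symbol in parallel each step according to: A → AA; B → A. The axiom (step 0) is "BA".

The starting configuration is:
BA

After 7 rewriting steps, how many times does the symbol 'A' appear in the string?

0) BA
1) AAA
2) AAAAAA
3) AAAAAAAAAAAA
4) AAAAAAAAAAAAAAAAAAAAAAAA
5) AAAAAAAAAAAAAAAAAAAAAAAAAAAAAAAAAAAAAAAAAAAAAAAA
6) AAAAAAAAAAAAAAAAAAAAAAAAAAAAAAAAAAAAAAAAAAAAAAAAAAAAAAAAAAAAAAAAAAAAAAAAAAAAAAAAAAAAAAAAAAAAAAAA
7) AAAAAAAAAAAAAAAAAAAAAAAAAAAAAAAAAAAAAAAAAAAAAAAAAAAAAAAAAA…AAAAAAAAAAAAAAAAAAAAAAAAAAAAAAAAAAAAAAAAAAAAAAAAAAAAAAAAAA  (len 192)

192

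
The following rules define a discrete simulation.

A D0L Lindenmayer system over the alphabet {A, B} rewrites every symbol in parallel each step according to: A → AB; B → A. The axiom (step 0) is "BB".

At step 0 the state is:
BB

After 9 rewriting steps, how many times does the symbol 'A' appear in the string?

0) BB
1) AA
2) ABAB
3) ABAABA
4) ABAABABAAB
5) ABAABABAABAABABA
6) ABAABABAABAABABAABABAABAAB
7) ABAABABAABAABABAABABAABAABABAABAABABAABABA
8) ABAABABAABAABABAABABAABAABABAABAABABAABABAABAABABAABABAABAABABAABAAB
9) ABAABABAABAABABAABABAABAABABAABAABABAABABAABAABABAABABAABAABABAABAABABAABABAABAABABAABAABABAABABAABAABABAABABA

68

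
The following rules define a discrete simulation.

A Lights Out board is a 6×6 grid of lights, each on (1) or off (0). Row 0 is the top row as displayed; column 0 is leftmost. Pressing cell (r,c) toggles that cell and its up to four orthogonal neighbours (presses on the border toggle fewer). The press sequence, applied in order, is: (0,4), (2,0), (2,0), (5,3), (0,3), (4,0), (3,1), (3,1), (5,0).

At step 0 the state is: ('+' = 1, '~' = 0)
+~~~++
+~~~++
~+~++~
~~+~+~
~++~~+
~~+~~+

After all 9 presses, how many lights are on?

t=0: +~~~++
+~~~++
~+~++~
~~+~+~
~++~~+
~~+~~+
t=1: +~~+~~
+~~~~+
~+~++~
~~+~+~
~++~~+
~~+~~+
t=2: +~~+~~
~~~~~+
+~~++~
+~+~+~
~++~~+
~~+~~+
t=3: +~~+~~
+~~~~+
~+~++~
~~+~+~
~++~~+
~~+~~+
t=4: +~~+~~
+~~~~+
~+~++~
~~+~+~
~+++~+
~~~+++
t=5: +~+~+~
+~~+~+
~+~++~
~~+~+~
~+++~+
~~~+++
t=6: +~+~+~
+~~+~+
~+~++~
+~+~+~
+~++~+
+~~+++
t=7: +~+~+~
+~~+~+
~~~++~
~+~~+~
++++~+
+~~+++
t=8: +~+~+~
+~~+~+
~+~++~
+~+~+~
+~++~+
+~~+++
t=9: +~+~+~
+~~+~+
~+~++~
+~+~+~
~~++~+
~+~+++

19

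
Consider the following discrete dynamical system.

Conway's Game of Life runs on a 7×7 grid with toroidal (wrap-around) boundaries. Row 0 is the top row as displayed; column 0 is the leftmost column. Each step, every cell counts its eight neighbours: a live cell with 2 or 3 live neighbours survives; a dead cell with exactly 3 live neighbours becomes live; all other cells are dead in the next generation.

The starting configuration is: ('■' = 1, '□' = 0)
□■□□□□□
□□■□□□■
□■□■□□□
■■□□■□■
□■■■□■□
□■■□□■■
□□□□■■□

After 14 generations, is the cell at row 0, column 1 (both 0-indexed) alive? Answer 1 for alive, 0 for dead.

1

step 0: □■□□□□□
□□■□□□■
□■□■□□□
■■□□■□■
□■■■□■□
□■■□□■■
□□□□■■□
step 1: □□□□□■□
■■■□□□□
□■□■□■■
□□□□■■■
□□□■□□□
■■□□□□■
■■■□■■■
step 2: □□□■■■□
■■■□■■□
□■□■□□□
■□■■□□■
□□□□■□□
□□□■■□□
□□■□■□□
step 3: □□□□□□■
■■□□□■■
□□□□□■□
■■■■■□□
□□■□■■□
□□□□■■□
□□■□□□□
step 4: □■□□□■■
■□□□□■□
□□□■□■□
□■■□□□■
□□■□□□■
□□□□■■□
□□□□□■□
step 5: ■□□□■■□
■□□□□■□
■■■□■■□
■■■■□■■
■■■■□□■
□□□□■■■
□□□□□□□
step 6: □□□□■■□
■□□■□□□
□□□□□□□
□□□□□□□
□□□□□□□
□■■■■■■
□□□□□□□
step 7: □□□□■□□
□□□□■□□
□□□□□□□
□□□□□□□
□□■■■■□
□□■■■■□
□□■□□□■
step 8: □□□■□■□
□□□□□□□
□□□□□□□
□□□■■□□
□□■□□■□
□■□□□□■
□□■□□□□
step 9: □□□□□□□
□□□□□□□
□□□□□□□
□□□■■□□
□□■■■■□
□■■□□□□
□□■□□□□
step 10: □□□□□□□
□□□□□□□
□□□□□□□
□□■□□■□
□■□□□■□
□■□□■□□
□■■□□□□
step 11: □□□□□□□
□□□□□□□
□□□□□□□
□□□□□□□
□■■□■■□
■■□□□□□
□■■□□□□
step 12: □□□□□□□
□□□□□□□
□□□□□□□
□□□□□□□
■■■□□□□
■□□■□□□
■■■□□□□
step 13: □■□□□□□
□□□□□□□
□□□□□□□
□■□□□□□
■■■□□□□
□□□■□□■
■■■□□□□
step 14: ■■■□□□□
□□□□□□□
□□□□□□□
■■■□□□□
■■■□□□□
□□□■□□■
■■■□□□□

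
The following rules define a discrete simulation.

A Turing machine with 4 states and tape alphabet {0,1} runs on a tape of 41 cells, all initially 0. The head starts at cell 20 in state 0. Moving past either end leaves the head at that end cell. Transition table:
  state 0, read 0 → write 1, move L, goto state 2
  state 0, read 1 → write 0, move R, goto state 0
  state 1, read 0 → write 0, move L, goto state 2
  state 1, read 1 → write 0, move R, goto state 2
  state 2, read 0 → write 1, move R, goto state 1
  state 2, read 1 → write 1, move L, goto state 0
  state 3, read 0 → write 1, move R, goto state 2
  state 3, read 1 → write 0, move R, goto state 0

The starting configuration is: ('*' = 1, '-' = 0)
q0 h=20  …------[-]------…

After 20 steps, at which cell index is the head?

k=0  q0 h=20  …------[-]------…
k=1  q2 h=19  …------[-]*-----…
k=2  q1 h=20  …-----*[*]------…
k=3  q2 h=21  …----*-[-]------…
k=4  q1 h=22  …---*-*[-]------…
k=5  q2 h=21  …----*-[*]------…
k=6  q0 h=20  …-----*[-]*-----…
k=7  q2 h=19  …------[*]**----…
k=8  q0 h=18  …------[-]***---…
k=9  q2 h=17  …------[-]****--…
k=10  q1 h=18  …-----*[*]***---…
k=11  q2 h=19  …----*-[*]**----…
k=12  q0 h=18  …-----*[-]***---…
k=13  q2 h=17  …------[*]****--…
k=14  q0 h=16  …------[-]*****-…
k=15  q2 h=15  …------[-]******…
k=16  q1 h=16  …-----*[*]*****-…
k=17  q2 h=17  …----*-[*]****--…
k=18  q0 h=16  …-----*[-]*****-…
k=19  q2 h=15  …------[*]******…
k=20  q0 h=14  …------[-]******…

14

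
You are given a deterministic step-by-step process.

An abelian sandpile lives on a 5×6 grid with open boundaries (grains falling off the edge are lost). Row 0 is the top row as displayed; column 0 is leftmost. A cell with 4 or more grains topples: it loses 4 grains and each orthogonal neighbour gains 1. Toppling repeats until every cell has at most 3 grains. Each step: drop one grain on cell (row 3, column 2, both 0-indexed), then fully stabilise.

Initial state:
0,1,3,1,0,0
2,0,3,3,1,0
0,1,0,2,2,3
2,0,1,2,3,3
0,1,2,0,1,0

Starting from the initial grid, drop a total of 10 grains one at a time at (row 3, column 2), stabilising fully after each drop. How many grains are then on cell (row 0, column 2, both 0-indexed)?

step 0: 0,1,3,1,0,0
2,0,3,3,1,0
0,1,0,2,2,3
2,0,1,2,3,3
0,1,2,0,1,0
step 1: 0,1,3,1,0,0
2,0,3,3,1,0
0,1,0,2,2,3
2,0,2,2,3,3
0,1,2,0,1,0
step 2: 0,1,3,1,0,0
2,0,3,3,1,0
0,1,0,2,2,3
2,0,3,2,3,3
0,1,2,0,1,0
step 3: 0,1,3,1,0,0
2,0,3,3,1,0
0,1,1,2,2,3
2,1,0,3,3,3
0,1,3,0,1,0
step 4: 0,1,3,1,0,0
2,0,3,3,1,0
0,1,1,2,2,3
2,1,1,3,3,3
0,1,3,0,1,0
step 5: 0,1,3,1,0,0
2,0,3,3,1,0
0,1,1,2,2,3
2,1,2,3,3,3
0,1,3,0,1,0
step 6: 0,1,3,1,0,0
2,0,3,3,1,0
0,1,1,2,2,3
2,1,3,3,3,3
0,1,3,0,1,0
step 7: 0,2,0,3,0,0
2,1,2,1,3,1
0,2,0,2,1,1
2,2,3,2,2,1
0,2,0,2,2,1
step 8: 0,2,0,3,0,0
2,1,2,1,3,1
0,2,1,2,1,1
2,3,0,3,2,1
0,2,1,2,2,1
step 9: 0,2,0,3,0,0
2,1,2,1,3,1
0,2,1,2,1,1
2,3,1,3,2,1
0,2,1,2,2,1
step 10: 0,2,0,3,0,0
2,1,2,1,3,1
0,2,1,2,1,1
2,3,2,3,2,1
0,2,1,2,2,1

0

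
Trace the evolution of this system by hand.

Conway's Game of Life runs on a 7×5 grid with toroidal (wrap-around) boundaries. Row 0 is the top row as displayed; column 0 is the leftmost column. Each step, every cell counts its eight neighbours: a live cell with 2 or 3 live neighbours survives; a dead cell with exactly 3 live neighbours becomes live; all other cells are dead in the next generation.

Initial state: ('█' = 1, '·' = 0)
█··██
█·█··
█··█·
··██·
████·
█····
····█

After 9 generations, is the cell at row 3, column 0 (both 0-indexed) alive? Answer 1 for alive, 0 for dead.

[0] █··██
█·█··
█··█·
··██·
████·
█····
····█
[1] ██·█·
█·█··
···█·
█····
█··█·
█·██·
···█·
[2] ██·█·
█·██·
·█··█
·····
█·██·
·███·
█··█·
[3] █··█·
···█·
█████
█████
···██
█····
█··█·
[4] ··██·
·····
·····
·····
·····
█··█·
██···
[5] ·██··
·····
·····
·····
·····
██··█
██·█·
[6] ███··
·····
·····
·····
█····
·██·█
···█·
[7] ·██··
·█···
·····
·····
██···
█████
···██
[8] ████·
·██··
·····
·····
···█·
·····
·····
[9] █··█·
█··█·
·····
·····
·····
·····
·██··

0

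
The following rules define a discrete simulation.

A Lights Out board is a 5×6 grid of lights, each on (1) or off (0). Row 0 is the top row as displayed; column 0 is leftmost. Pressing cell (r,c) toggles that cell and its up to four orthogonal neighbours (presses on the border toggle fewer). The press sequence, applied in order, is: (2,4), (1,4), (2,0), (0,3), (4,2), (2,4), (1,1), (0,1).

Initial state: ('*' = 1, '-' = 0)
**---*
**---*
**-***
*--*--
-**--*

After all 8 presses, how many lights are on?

14

gen 0: **---*
**---*
**-***
*--*--
-**--*
gen 1: **---*
**--**
**----
*--**-
-**--*
gen 2: **--**
**-*--
**--*-
*--**-
-**--*
gen 3: **--**
-*-*--
----*-
---**-
-**--*
gen 4: ****-*
-*----
----*-
---**-
-**--*
gen 5: ****-*
-*----
----*-
--***-
---*-*
gen 6: ****-*
-*--*-
---*-*
--**--
---*-*
gen 7: *-**-*
*-*-*-
-*-*-*
--**--
---*-*
gen 8: -*-*-*
***-*-
-*-*-*
--**--
---*-*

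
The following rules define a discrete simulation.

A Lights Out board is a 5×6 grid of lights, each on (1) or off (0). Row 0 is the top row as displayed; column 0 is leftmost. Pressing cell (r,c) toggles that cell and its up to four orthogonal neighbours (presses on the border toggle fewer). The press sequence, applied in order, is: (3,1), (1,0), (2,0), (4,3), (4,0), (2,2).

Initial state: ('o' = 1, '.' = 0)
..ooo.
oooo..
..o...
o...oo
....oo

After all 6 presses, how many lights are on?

16

gen 0: ..ooo.
oooo..
..o...
o...oo
....oo
gen 1: ..ooo.
oooo..
.oo...
.oo.oo
.o..oo
gen 2: o.ooo.
..oo..
ooo...
.oo.oo
.o..oo
gen 3: o.ooo.
o.oo..
..o...
ooo.oo
.o..oo
gen 4: o.ooo.
o.oo..
..o...
oooooo
.ooo.o
gen 5: o.ooo.
o.oo..
..o...
.ooooo
o.oo.o
gen 6: o.ooo.
o..o..
.o.o..
.o.ooo
o.oo.o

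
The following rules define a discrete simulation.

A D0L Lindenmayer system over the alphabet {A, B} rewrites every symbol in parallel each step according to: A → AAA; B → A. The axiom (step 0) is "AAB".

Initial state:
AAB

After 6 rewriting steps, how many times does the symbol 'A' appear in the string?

[0] AAB
[1] AAAAAAA
[2] AAAAAAAAAAAAAAAAAAAAA
[3] AAAAAAAAAAAAAAAAAAAAAAAAAAAAAAAAAAAAAAAAAAAAAAAAAAAAAAAAAAAAAAA
[4] AAAAAAAAAAAAAAAAAAAAAAAAAAAAAAAAAAAAAAAAAAAAAAAAAAAAAAAAAA…AAAAAAAAAAAAAAAAAAAAAAAAAAAAAAAAAAAAAAAAAAAAAAAAAAAAAAAAAA  (len 189)
[5] AAAAAAAAAAAAAAAAAAAAAAAAAAAAAAAAAAAAAAAAAAAAAAAAAAAAAAAAAA…AAAAAAAAAAAAAAAAAAAAAAAAAAAAAAAAAAAAAAAAAAAAAAAAAAAAAAAAAA  (len 567)
[6] AAAAAAAAAAAAAAAAAAAAAAAAAAAAAAAAAAAAAAAAAAAAAAAAAAAAAAAAAA…AAAAAAAAAAAAAAAAAAAAAAAAAAAAAAAAAAAAAAAAAAAAAAAAAAAAAAAAAA  (len 1701)

1701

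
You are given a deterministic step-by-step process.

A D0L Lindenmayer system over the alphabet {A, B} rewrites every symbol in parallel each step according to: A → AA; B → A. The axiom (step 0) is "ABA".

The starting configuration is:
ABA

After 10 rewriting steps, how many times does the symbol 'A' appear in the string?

2560

gen 0: ABA
gen 1: AAAAA
gen 2: AAAAAAAAAA
gen 3: AAAAAAAAAAAAAAAAAAAA
gen 4: AAAAAAAAAAAAAAAAAAAAAAAAAAAAAAAAAAAAAAAA
gen 5: AAAAAAAAAAAAAAAAAAAAAAAAAAAAAAAAAAAAAAAAAAAAAAAAAAAAAAAAAAAAAAAAAAAAAAAAAAAAAAAA
gen 6: AAAAAAAAAAAAAAAAAAAAAAAAAAAAAAAAAAAAAAAAAAAAAAAAAAAAAAAAAA…AAAAAAAAAAAAAAAAAAAAAAAAAAAAAAAAAAAAAAAAAAAAAAAAAAAAAAAAAA  (len 160)
gen 7: AAAAAAAAAAAAAAAAAAAAAAAAAAAAAAAAAAAAAAAAAAAAAAAAAAAAAAAAAA…AAAAAAAAAAAAAAAAAAAAAAAAAAAAAAAAAAAAAAAAAAAAAAAAAAAAAAAAAA  (len 320)
gen 8: AAAAAAAAAAAAAAAAAAAAAAAAAAAAAAAAAAAAAAAAAAAAAAAAAAAAAAAAAA…AAAAAAAAAAAAAAAAAAAAAAAAAAAAAAAAAAAAAAAAAAAAAAAAAAAAAAAAAA  (len 640)
gen 9: AAAAAAAAAAAAAAAAAAAAAAAAAAAAAAAAAAAAAAAAAAAAAAAAAAAAAAAAAA…AAAAAAAAAAAAAAAAAAAAAAAAAAAAAAAAAAAAAAAAAAAAAAAAAAAAAAAAAA  (len 1280)
gen 10: AAAAAAAAAAAAAAAAAAAAAAAAAAAAAAAAAAAAAAAAAAAAAAAAAAAAAAAAAA…AAAAAAAAAAAAAAAAAAAAAAAAAAAAAAAAAAAAAAAAAAAAAAAAAAAAAAAAAA  (len 2560)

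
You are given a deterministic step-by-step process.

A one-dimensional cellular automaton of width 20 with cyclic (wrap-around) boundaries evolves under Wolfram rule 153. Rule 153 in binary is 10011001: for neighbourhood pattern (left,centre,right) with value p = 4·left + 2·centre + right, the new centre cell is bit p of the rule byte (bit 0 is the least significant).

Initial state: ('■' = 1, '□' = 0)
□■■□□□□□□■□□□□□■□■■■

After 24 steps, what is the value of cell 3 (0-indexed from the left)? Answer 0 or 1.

0

t=0: □■■□□□□□□■□□□□□■□■■■
t=1: □■□■■■■■□□■■■■□□□■■□
t=2: □□□■■■■□■□■■■□■■□■□■
t=3: ■■□■■■□□□□■■□□■□□□□□
t=4: ■□□■■□■■■□■□■□□■■■■□
t=5: □■□■□□■■□□□□□■□■■■□□
t=6: □□□□■□■□■■■■□□□■■□■■
t=7: ■■■□□□□□■■■□■■□■□□■□
t=8: ■■□■■■■□■■□□■□□□■□□□
t=9: ■□□■■■□□■□■□□■■□□■■□
t=10: □■□■■□■□□□□■□■□■□■□□
t=11: □□□■□□□■■■□□□□□□□□■■
t=12: ■■□□■■□■■□■■■■■■■□■□
t=13: ■□■□■□□■□□■■■■■■□□□□
t=14: □□□□□■□□■□■■■■■□■■■□
t=15: ■■■■□□■□□□■■■■□□■■□■
t=16: ■■■□■□□■■□■■■□■□■□□■
t=17: ■■□□□■□■□□■■□□□□□■□■
t=18: ■□■■□□□□■□■□■■■■□□□■
t=19: □□■□■■■□□□□□■■■□■■□■
t=20: ■□□□■■□■■■■□■■□□■□□□
t=21: □■■□■□□■■■□□■□■□□■■□
t=22: □■□□□■□■■□■□□□□■□■□■
t=23: □□■■□□□■□□□■■■□□□□□□
t=24: ■□■□■■□□■■□■■□■■■■■■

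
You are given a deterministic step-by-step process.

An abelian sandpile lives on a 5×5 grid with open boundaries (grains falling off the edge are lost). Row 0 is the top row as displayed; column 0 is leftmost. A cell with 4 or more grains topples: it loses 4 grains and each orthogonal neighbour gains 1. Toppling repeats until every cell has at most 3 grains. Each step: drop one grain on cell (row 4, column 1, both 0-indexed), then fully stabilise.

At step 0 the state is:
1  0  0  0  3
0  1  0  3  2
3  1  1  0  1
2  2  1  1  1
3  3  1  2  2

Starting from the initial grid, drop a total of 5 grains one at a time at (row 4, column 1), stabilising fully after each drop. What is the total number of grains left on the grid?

33

[0] 1  0  0  0  3
0  1  0  3  2
3  1  1  0  1
2  2  1  1  1
3  3  1  2  2
[1] 1  0  0  0  3
0  1  0  3  2
3  1  1  0  1
3  3  1  1  1
0  1  2  2  2
[2] 1  0  0  0  3
0  1  0  3  2
3  1  1  0  1
3  3  1  1  1
0  2  2  2  2
[3] 1  0  0  0  3
0  1  0  3  2
3  1  1  0  1
3  3  1  1  1
0  3  2  2  2
[4] 1  0  0  0  3
1  1  0  3  2
0  3  1  0  1
1  1  2  1  1
2  1  3  2  2
[5] 1  0  0  0  3
1  1  0  3  2
0  3  1  0  1
1  1  2  1  1
2  2  3  2  2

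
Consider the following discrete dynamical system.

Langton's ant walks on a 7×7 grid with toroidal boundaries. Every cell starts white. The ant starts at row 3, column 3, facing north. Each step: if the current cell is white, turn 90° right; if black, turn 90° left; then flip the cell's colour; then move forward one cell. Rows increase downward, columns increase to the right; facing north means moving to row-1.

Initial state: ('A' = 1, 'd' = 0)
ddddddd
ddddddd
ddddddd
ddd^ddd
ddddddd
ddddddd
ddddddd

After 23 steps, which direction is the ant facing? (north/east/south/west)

east

gen 0: ddddddd
ddddddd
ddddddd
ddd^ddd
ddddddd
ddddddd
ddddddd
gen 1: ddddddd
ddddddd
ddddddd
dddA>dd
ddddddd
ddddddd
ddddddd
gen 2: ddddddd
ddddddd
ddddddd
dddAAdd
ddddvdd
ddddddd
ddddddd
gen 3: ddddddd
ddddddd
ddddddd
dddAAdd
ddd<Add
ddddddd
ddddddd
gen 4: ddddddd
ddddddd
ddddddd
ddd^Add
dddAAdd
ddddddd
ddddddd
gen 5: ddddddd
ddddddd
ddddddd
dd<dAdd
dddAAdd
ddddddd
ddddddd
gen 6: ddddddd
ddddddd
dd^dddd
ddAdAdd
dddAAdd
ddddddd
ddddddd
gen 7: ddddddd
ddddddd
ddA>ddd
ddAdAdd
dddAAdd
ddddddd
ddddddd
gen 8: ddddddd
ddddddd
ddAAddd
ddAvAdd
dddAAdd
ddddddd
ddddddd
gen 9: ddddddd
ddddddd
ddAAddd
dd<AAdd
dddAAdd
ddddddd
ddddddd
gen 10: ddddddd
ddddddd
ddAAddd
dddAAdd
ddvAAdd
ddddddd
ddddddd
gen 11: ddddddd
ddddddd
ddAAddd
dddAAdd
d<AAAdd
ddddddd
ddddddd
gen 12: ddddddd
ddddddd
ddAAddd
d^dAAdd
dAAAAdd
ddddddd
ddddddd
gen 13: ddddddd
ddddddd
ddAAddd
dA>AAdd
dAAAAdd
ddddddd
ddddddd
gen 14: ddddddd
ddddddd
ddAAddd
dAAAAdd
dAvAAdd
ddddddd
ddddddd
gen 15: ddddddd
ddddddd
ddAAddd
dAAAAdd
dAd>Add
ddddddd
ddddddd
gen 16: ddddddd
ddddddd
ddAAddd
dAA^Add
dAddAdd
ddddddd
ddddddd
gen 17: ddddddd
ddddddd
ddAAddd
dA<dAdd
dAddAdd
ddddddd
ddddddd
gen 18: ddddddd
ddddddd
ddAAddd
dAddAdd
dAvdAdd
ddddddd
ddddddd
gen 19: ddddddd
ddddddd
ddAAddd
dAddAdd
d<AdAdd
ddddddd
ddddddd
gen 20: ddddddd
ddddddd
ddAAddd
dAddAdd
ddAdAdd
dvddddd
ddddddd
gen 21: ddddddd
ddddddd
ddAAddd
dAddAdd
ddAdAdd
<Addddd
ddddddd
gen 22: ddddddd
ddddddd
ddAAddd
dAddAdd
^dAdAdd
AAddddd
ddddddd
gen 23: ddddddd
ddddddd
ddAAddd
dAddAdd
A>AdAdd
AAddddd
ddddddd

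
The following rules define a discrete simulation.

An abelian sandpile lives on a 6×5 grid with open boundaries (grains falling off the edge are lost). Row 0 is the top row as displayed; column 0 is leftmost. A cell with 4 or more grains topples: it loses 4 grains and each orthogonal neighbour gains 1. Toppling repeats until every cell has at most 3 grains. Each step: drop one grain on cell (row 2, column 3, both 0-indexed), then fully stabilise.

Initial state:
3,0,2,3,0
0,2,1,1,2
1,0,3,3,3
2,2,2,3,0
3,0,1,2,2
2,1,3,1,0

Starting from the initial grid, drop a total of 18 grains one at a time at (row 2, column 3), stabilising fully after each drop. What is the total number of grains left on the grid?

56

0) 3,0,2,3,0
0,2,1,1,2
1,0,3,3,3
2,2,2,3,0
3,0,1,2,2
2,1,3,1,0
1) 3,0,2,3,0
0,2,2,2,3
1,1,1,3,0
2,3,0,1,2
3,0,2,3,2
2,1,3,1,0
2) 3,0,2,3,0
0,2,2,3,3
1,1,2,0,1
2,3,0,2,2
3,0,2,3,2
2,1,3,1,0
3) 3,0,2,3,0
0,2,2,3,3
1,1,2,1,1
2,3,0,2,2
3,0,2,3,2
2,1,3,1,0
4) 3,0,2,3,0
0,2,2,3,3
1,1,2,2,1
2,3,0,2,2
3,0,2,3,2
2,1,3,1,0
5) 3,0,2,3,0
0,2,2,3,3
1,1,2,3,1
2,3,0,2,2
3,0,2,3,2
2,1,3,1,0
6) 3,0,3,0,2
0,2,3,2,0
1,1,3,1,3
2,3,0,3,2
3,0,2,3,2
2,1,3,1,0
7) 3,0,3,0,2
0,2,3,2,0
1,1,3,2,3
2,3,0,3,2
3,0,2,3,2
2,1,3,1,0
8) 3,0,3,0,2
0,2,3,2,0
1,1,3,3,3
2,3,0,3,2
3,0,2,3,2
2,1,3,1,0
9) 3,1,0,2,2
0,3,2,1,2
1,2,2,0,2
2,3,2,3,1
3,0,3,1,0
2,1,3,2,1
10) 3,1,0,2,2
0,3,2,1,2
1,2,2,1,2
2,3,2,3,1
3,0,3,1,0
2,1,3,2,1
11) 3,1,0,2,2
0,3,2,1,2
1,2,2,2,2
2,3,2,3,1
3,0,3,1,0
2,1,3,2,1
12) 3,1,0,2,2
0,3,2,1,2
1,2,2,3,2
2,3,2,3,1
3,0,3,1,0
2,1,3,2,1
13) 3,1,0,2,2
0,3,2,2,2
1,2,3,1,3
2,3,3,0,2
3,0,3,2,0
2,1,3,2,1
14) 3,1,0,2,2
0,3,2,2,2
1,2,3,2,3
2,3,3,0,2
3,0,3,2,0
2,1,3,2,1
15) 3,1,0,2,2
0,3,2,2,2
1,2,3,3,3
2,3,3,0,2
3,0,3,2,0
2,1,3,2,1
16) 3,2,1,3,3
1,1,1,1,0
2,1,3,3,1
3,1,2,2,3
3,2,1,3,0
2,2,0,3,1
17) 3,2,1,3,3
1,1,2,2,0
2,2,0,1,2
3,1,3,3,3
3,2,1,3,0
2,2,0,3,1
18) 3,2,1,3,3
1,1,2,2,0
2,2,0,2,2
3,1,3,3,3
3,2,1,3,0
2,2,0,3,1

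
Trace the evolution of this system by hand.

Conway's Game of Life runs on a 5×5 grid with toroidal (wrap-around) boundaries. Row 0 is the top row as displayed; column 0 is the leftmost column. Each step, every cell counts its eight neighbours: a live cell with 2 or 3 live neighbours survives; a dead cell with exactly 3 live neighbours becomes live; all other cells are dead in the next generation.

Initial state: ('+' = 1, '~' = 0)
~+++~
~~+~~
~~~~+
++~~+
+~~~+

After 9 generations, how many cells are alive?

9

t=0: ~+++~
~~+~~
~~~~+
++~~+
+~~~+
t=1: +++++
~++~~
~+~++
~+~+~
~~~~~
t=2: +~~++
~~~~~
~+~++
+~~++
~~~~~
t=3: ~~~~+
~~+~~
~~++~
+~++~
~~~~~
t=4: ~~~~~
~~+~~
~~~~+
~++++
~~~++
t=5: ~~~+~
~~~~~
++~~+
~~+~~
+~~~+
t=6: ~~~~+
+~~~+
++~~~
~~~+~
~~~++
t=7: ~~~~~
~+~~+
++~~~
+~++~
~~~++
t=8: +~~++
~+~~~
~~~+~
+~++~
~~+++
t=9: ++~~~
+~++~
~+~++
~+~~~
~~~~~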